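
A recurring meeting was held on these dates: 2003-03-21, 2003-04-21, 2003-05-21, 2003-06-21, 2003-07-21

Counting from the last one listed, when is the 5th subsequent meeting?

2003-12-21

The day-of-month is always 21 (31, 30, 31, 30 days between events).
So this recurs on the 21st of each month.
Next: August 2003 → 2003-08-21.
September 2003: 2003-09-21.
Next: October 2003 → 2003-10-21.
November 2003: 2003-11-21.
December 2003: 2003-12-21.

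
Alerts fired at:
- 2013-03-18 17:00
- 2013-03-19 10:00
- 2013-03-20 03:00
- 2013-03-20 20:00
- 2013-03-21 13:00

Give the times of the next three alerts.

Gaps: 17, 17, 17, 17 hours — each event is 17 hours after the previous one.
2013-03-21 13:00 + 17 h = 2013-03-22 06:00.
2013-03-22 06:00 + 17 h = 2013-03-22 23:00.
2013-03-22 23:00 + 17 h = 2013-03-23 16:00.

2013-03-22 06:00, 2013-03-22 23:00, 2013-03-23 16:00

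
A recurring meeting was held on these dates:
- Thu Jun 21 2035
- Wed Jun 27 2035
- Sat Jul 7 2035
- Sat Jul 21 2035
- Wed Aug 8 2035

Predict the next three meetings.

Thu Aug 30 2035, Tue Sep 25 2035, Thu Oct 25 2035

The spacing grows by 4 each time: 6, 10, 14, 18 days.
Next gap: 22 days. Wed Aug 8 2035 + 22 days = Thu Aug 30 2035.
Next gap: 26 days. Thu Aug 30 2035 + 26 days = Tue Sep 25 2035.
Next gap: 30 days. Tue Sep 25 2035 + 30 days = Thu Oct 25 2035.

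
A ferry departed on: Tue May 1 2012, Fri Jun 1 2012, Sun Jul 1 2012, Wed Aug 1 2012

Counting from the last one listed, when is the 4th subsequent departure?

The day-of-month is always 1 (31, 30, 31 days between events).
So this recurs on the 1st of each month.
September 2012: Sat Sep 1 2012.
October 2012: Mon Oct 1 2012.
November 2012: Thu Nov 1 2012.
December 2012: Sat Dec 1 2012.

Sat Dec 1 2012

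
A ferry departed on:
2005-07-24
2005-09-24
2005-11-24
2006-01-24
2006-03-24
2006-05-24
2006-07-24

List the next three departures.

2006-09-24, 2006-11-24, 2007-01-24

Gaps: 62, 61, 61, 59, 61, 61 days — not constant. Every event is on the 24th of the month.
Pattern: the 24th of every 2 months.
September 2006: 2006-09-24.
November 2006: 2006-11-24.
Next: January 2007 → 2007-01-24.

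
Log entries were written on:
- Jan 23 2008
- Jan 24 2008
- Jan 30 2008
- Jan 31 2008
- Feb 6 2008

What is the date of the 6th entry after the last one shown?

Feb 27 2008

The gap pattern 1, 6, 1, 6 repeats every 2 events.
These are the Wednesdays and Thursdays of each week.
The following Thursday is Feb 7 2008.
The following Wednesday is Feb 13 2008.
Next Thursday: Feb 14 2008.
The following Wednesday is Feb 20 2008.
Next Thursday: Feb 21 2008.
Next Wednesday: Feb 27 2008.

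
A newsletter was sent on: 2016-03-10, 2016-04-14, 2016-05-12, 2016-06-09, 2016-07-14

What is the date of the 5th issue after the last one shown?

2016-12-08

These are Thursdays at 28- or 35-day spacing (35, 28, 28, 35).
The pattern: 2nd Thursday of the month.
2nd Thursday of August 2016: 2016-08-11.
2nd Thursday of September 2016: 2016-09-08.
October 2016 — 2nd Thursday is 2016-10-13.
2nd Thursday of November 2016: 2016-11-10.
December 2016 — 2nd Thursday is 2016-12-08.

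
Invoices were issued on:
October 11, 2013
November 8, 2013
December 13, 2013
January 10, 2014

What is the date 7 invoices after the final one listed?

August 8, 2014

All dates are Fridays, 28, 35, 28 days apart.
Specifically, the 2nd Friday of each month.
February 2014 — 2nd Friday is February 14, 2014.
March 2014 — 2nd Friday is March 14, 2014.
2nd Friday of April 2014: April 11, 2014.
May 2014 — 2nd Friday is May 9, 2014.
2nd Friday of June 2014: June 13, 2014.
July 2014 — 2nd Friday is July 11, 2014.
2nd Friday of August 2014: August 8, 2014.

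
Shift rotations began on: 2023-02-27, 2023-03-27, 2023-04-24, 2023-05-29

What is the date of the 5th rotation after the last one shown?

2023-10-30

Every date is a Monday; gaps 28, 28, 35 days.
Each is the last Monday of its month (at least one falls on the 29th or later, ruling out '4th Monday').
Last Monday of June 2023: 2023-06-26.
July 2023 ends with Monday 2023-07-31.
August 2023 ends with Monday 2023-08-28.
Last Monday of September 2023: 2023-09-25.
October 2023 ends with Monday 2023-10-30.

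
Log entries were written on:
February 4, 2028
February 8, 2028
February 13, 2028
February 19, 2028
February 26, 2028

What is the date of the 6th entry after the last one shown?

April 29, 2028

Intervals are 4, 5, 6, 7 days — an arithmetic progression with common difference 1.
Next gap: 8 days. February 26, 2028 + 8 days = March 5, 2028.
Next gap: 9 days. March 5, 2028 + 9 days = March 14, 2028.
Next gap: 10 days. March 14, 2028 + 10 days = March 24, 2028.
Next gap: 11 days. March 24, 2028 + 11 days = April 4, 2028.
Next gap: 12 days. April 4, 2028 + 12 days = April 16, 2028.
Next gap: 13 days. April 16, 2028 + 13 days = April 29, 2028.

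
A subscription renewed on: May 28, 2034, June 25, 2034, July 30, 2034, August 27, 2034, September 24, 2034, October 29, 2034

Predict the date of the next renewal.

Every date is a Sunday; gaps 28, 35, 28, 28, 35 days.
Each is the last Sunday of its month (at least one falls on the 29th or later, ruling out '4th Sunday').
November 2034 ends with Sunday November 26, 2034.

November 26, 2034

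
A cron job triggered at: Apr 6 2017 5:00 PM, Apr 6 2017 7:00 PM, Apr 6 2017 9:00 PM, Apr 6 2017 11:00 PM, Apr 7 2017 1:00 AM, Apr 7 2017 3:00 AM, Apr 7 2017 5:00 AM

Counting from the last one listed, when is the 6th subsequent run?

Apr 7 2017 5:00 PM

The interval is a steady 2 hours (2, 2, 2, 2, 2, 2).
Apr 7 2017 5:00 AM + 2 h = Apr 7 2017 7:00 AM.
Apr 7 2017 7:00 AM + 2 h = Apr 7 2017 9:00 AM.
Apr 7 2017 9:00 AM + 2 h = Apr 7 2017 11:00 AM.
Apr 7 2017 11:00 AM + 2 h = Apr 7 2017 1:00 PM.
Apr 7 2017 1:00 PM + 2 h = Apr 7 2017 3:00 PM.
Apr 7 2017 3:00 PM + 2 h = Apr 7 2017 5:00 PM.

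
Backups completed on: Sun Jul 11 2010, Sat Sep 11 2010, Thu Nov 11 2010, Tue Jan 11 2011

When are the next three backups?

The day-of-month is always 11 (62, 61, 61 days between events).
So this recurs on the 11th of every 2 months.
Next: March 2011 → Fri Mar 11 2011.
Next: May 2011 → Wed May 11 2011.
Next: July 2011 → Mon Jul 11 2011.

Fri Mar 11 2011, Wed May 11 2011, Mon Jul 11 2011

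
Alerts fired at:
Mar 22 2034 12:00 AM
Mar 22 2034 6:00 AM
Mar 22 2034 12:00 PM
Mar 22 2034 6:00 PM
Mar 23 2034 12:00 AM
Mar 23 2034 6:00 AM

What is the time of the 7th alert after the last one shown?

The interval is a steady 6 hours (6, 6, 6, 6, 6).
Mar 23 2034 6:00 AM + 6 h = Mar 23 2034 12:00 PM.
Mar 23 2034 12:00 PM + 6 h = Mar 23 2034 6:00 PM.
Mar 23 2034 6:00 PM + 6 h = Mar 24 2034 12:00 AM.
Mar 24 2034 12:00 AM + 6 h = Mar 24 2034 6:00 AM.
Mar 24 2034 6:00 AM + 6 h = Mar 24 2034 12:00 PM.
Mar 24 2034 12:00 PM + 6 h = Mar 24 2034 6:00 PM.
Mar 24 2034 6:00 PM + 6 h = Mar 25 2034 12:00 AM.

Mar 25 2034 12:00 AM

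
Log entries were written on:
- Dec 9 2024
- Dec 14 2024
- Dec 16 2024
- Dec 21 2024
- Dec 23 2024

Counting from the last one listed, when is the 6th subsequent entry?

Jan 13 2025

Every event lands on a Monday or Saturday (gaps cycle 5, 2, 5, 2).
So the schedule is: every Monday and Saturday.
The following Saturday is Dec 28 2024.
Next Monday: Dec 30 2024.
The following Saturday is Jan 4 2025.
The following Monday is Jan 6 2025.
The following Saturday is Jan 11 2025.
The following Monday is Jan 13 2025.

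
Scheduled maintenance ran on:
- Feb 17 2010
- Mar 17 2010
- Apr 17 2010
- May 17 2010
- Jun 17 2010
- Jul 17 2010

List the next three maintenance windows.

Aug 17 2010, Sep 17 2010, Oct 17 2010

The day-of-month is always 17 (28, 31, 30, 31, 30 days between events).
So this recurs on the 17th of each month.
Next: August 2010 → Aug 17 2010.
September 2010: Sep 17 2010.
October 2010: Oct 17 2010.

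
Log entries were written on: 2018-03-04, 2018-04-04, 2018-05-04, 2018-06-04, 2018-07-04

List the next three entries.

2018-08-04, 2018-09-04, 2018-10-04

Gaps: 31, 30, 31, 30 days — not constant. Every event is on the 4th of the month.
Pattern: the 4th of each month.
August 2018: 2018-08-04.
Next: September 2018 → 2018-09-04.
Next: October 2018 → 2018-10-04.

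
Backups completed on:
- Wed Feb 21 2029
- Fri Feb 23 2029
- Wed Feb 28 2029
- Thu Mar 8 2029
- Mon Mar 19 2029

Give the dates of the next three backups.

Mon Apr 2 2029, Thu Apr 19 2029, Wed May 9 2029

Gaps: 2, 5, 8, 11 days — each gap is 3 larger than the previous one.
Next gap: 14 days. Mon Mar 19 2029 + 14 days = Mon Apr 2 2029.
Next gap: 17 days. Mon Apr 2 2029 + 17 days = Thu Apr 19 2029.
Next gap: 20 days. Thu Apr 19 2029 + 20 days = Wed May 9 2029.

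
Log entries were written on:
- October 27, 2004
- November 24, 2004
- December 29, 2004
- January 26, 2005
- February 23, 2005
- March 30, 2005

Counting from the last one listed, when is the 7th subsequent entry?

October 26, 2005

Every date is a Wednesday; gaps 28, 35, 28, 28, 35 days.
Each is the last Wednesday of its month (at least one falls on the 29th or later, ruling out '4th Wednesday').
Last Wednesday of April 2005: April 27, 2005.
May 2005 ends with Wednesday May 25, 2005.
June 2005 ends with Wednesday June 29, 2005.
July 2005 ends with Wednesday July 27, 2005.
Last Wednesday of August 2005: August 31, 2005.
Last Wednesday of September 2005: September 28, 2005.
October 2005 ends with Wednesday October 26, 2005.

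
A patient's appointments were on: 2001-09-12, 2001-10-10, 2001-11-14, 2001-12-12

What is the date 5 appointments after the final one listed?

All dates are Wednesdays, 28, 35, 28 days apart.
Specifically, the 2nd Wednesday of each month.
January 2002 — 2nd Wednesday is 2002-01-09.
2nd Wednesday of February 2002: 2002-02-13.
2nd Wednesday of March 2002: 2002-03-13.
2nd Wednesday of April 2002: 2002-04-10.
May 2002 — 2nd Wednesday is 2002-05-08.

2002-05-08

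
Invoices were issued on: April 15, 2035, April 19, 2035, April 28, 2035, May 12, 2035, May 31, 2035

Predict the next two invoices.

Gaps: 4, 9, 14, 19 days — each gap is 5 larger than the previous one.
Next gap: 24 days. May 31, 2035 + 24 days = June 24, 2035.
Next gap: 29 days. June 24, 2035 + 29 days = July 23, 2035.

June 24, 2035; July 23, 2035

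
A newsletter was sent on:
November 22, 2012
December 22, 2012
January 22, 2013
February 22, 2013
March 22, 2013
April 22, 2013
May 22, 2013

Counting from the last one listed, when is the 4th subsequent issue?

Each date is the 22nd; the gaps (30, 31, 31, 28, 31, 30) track the month lengths.
The rule is the 22nd of each month.
June 2013: June 22, 2013.
July 2013: July 22, 2013.
Next: August 2013 → August 22, 2013.
September 2013: September 22, 2013.

September 22, 2013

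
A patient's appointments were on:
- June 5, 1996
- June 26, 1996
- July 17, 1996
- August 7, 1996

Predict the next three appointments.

August 28, 1996; September 18, 1996; October 9, 1996

Gaps between consecutive events: 21, 21, 21 days — a constant 21-day interval.
August 7, 1996 + 21 days = August 28, 1996.
August 28, 1996 + 21 days = September 18, 1996.
September 18, 1996 + 21 days = October 9, 1996.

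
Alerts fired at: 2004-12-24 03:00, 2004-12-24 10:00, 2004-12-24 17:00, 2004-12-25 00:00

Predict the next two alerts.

2004-12-25 07:00, 2004-12-25 14:00

Spacing: 7, 7, 7 h — constant 7 h.
2004-12-25 00:00 + 7 h = 2004-12-25 07:00.
2004-12-25 07:00 + 7 h = 2004-12-25 14:00.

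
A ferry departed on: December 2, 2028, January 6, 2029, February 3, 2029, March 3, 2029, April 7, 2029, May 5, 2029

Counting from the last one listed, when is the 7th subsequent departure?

Gaps: 35, 28, 28, 35, 28 days — a mix of 28 and 35. Every date is a Saturday.
Each is the 1st Saturday of its month.
1st Saturday of June 2029: June 2, 2029.
July 2029 — 1st Saturday is July 7, 2029.
1st Saturday of August 2029: August 4, 2029.
1st Saturday of September 2029: September 1, 2029.
1st Saturday of October 2029: October 6, 2029.
November 2029 — 1st Saturday is November 3, 2029.
December 2029 — 1st Saturday is December 1, 2029.

December 1, 2029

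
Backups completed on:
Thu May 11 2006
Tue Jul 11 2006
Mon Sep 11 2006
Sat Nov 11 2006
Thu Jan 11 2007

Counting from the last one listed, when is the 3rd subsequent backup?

Each date is the 11th; the gaps (61, 62, 61, 61) track the month lengths.
The rule is the 11th of every 2 months.
March 2007: Sun Mar 11 2007.
May 2007: Fri May 11 2007.
July 2007: Wed Jul 11 2007.

Wed Jul 11 2007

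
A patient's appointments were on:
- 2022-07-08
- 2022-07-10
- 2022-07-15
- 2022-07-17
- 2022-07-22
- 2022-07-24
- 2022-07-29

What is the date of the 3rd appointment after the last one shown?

2022-08-07

The gap pattern 2, 5, 2, 5, 2, 5 repeats every 2 events.
These are the Fridays and Sundays of each week.
The following Sunday is 2022-07-31.
The following Friday is 2022-08-05.
Next Sunday: 2022-08-07.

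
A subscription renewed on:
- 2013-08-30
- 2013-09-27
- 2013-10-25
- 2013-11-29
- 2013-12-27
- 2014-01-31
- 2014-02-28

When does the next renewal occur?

Every date is a Friday; gaps 28, 28, 35, 28, 35, 28 days.
Each is the last Friday of its month (at least one falls on the 29th or later, ruling out '4th Friday').
March 2014 ends with Friday 2014-03-28.

2014-03-28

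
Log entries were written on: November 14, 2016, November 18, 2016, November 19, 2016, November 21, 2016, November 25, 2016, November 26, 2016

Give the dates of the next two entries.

November 28, 2016; December 2, 2016

Gaps: 4, 1, 2, 4, 1 days — not constant, but cyclic with period 3.
The events fall on every Monday, Friday and Saturday.
The following Monday is November 28, 2016.
The following Friday is December 2, 2016.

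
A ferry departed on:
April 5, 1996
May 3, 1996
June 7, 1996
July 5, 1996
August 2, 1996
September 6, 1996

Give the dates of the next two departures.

These are Fridays at 28- or 35-day spacing (28, 35, 28, 28, 35).
The pattern: 1st Friday of the month.
October 1996 — 1st Friday is October 4, 1996.
1st Friday of November 1996: November 1, 1996.

October 4, 1996; November 1, 1996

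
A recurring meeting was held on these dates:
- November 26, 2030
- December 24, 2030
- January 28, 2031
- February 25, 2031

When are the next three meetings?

Gaps: 28, 35, 28 days — a mix of 28 and 35. Every date is a Tuesday.
Each is the 4th Tuesday of its month.
4th Tuesday of March 2031: March 25, 2031.
4th Tuesday of April 2031: April 22, 2031.
4th Tuesday of May 2031: May 27, 2031.

March 25, 2031; April 22, 2031; May 27, 2031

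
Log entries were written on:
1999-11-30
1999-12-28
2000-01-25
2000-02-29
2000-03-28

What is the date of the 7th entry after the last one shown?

All Tuesdays; the gaps (28, 28, 35, 28) vary with month length.
This is the last Tuesday of each month.
April 2000 ends with Tuesday 2000-04-25.
May 2000 ends with Tuesday 2000-05-30.
Last Tuesday of June 2000: 2000-06-27.
Last Tuesday of July 2000: 2000-07-25.
Last Tuesday of August 2000: 2000-08-29.
Last Tuesday of September 2000: 2000-09-26.
October 2000 ends with Tuesday 2000-10-31.

2000-10-31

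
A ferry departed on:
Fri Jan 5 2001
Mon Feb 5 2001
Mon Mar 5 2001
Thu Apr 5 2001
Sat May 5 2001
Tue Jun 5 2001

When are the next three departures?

Thu Jul 5 2001, Sun Aug 5 2001, Wed Sep 5 2001

Gaps: 31, 28, 31, 30, 31 days — not constant. Every event is on the 5th of the month.
Pattern: the 5th of each month.
Next: July 2001 → Thu Jul 5 2001.
August 2001: Sun Aug 5 2001.
Next: September 2001 → Wed Sep 5 2001.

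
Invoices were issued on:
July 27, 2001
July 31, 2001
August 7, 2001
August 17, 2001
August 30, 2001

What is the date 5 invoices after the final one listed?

December 18, 2001

Gaps: 4, 7, 10, 13 days — each gap is 3 larger than the previous one.
Next gap: 16 days. August 30, 2001 + 16 days = September 15, 2001.
Next gap: 19 days. September 15, 2001 + 19 days = October 4, 2001.
Next gap: 22 days. October 4, 2001 + 22 days = October 26, 2001.
Next gap: 25 days. October 26, 2001 + 25 days = November 20, 2001.
Next gap: 28 days. November 20, 2001 + 28 days = December 18, 2001.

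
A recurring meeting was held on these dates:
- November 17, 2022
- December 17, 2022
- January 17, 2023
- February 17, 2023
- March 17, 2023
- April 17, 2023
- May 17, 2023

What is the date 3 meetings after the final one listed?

August 17, 2023

The day-of-month is always 17 (30, 31, 31, 28, 31, 30 days between events).
So this recurs on the 17th of each month.
Next: June 2023 → June 17, 2023.
Next: July 2023 → July 17, 2023.
Next: August 2023 → August 17, 2023.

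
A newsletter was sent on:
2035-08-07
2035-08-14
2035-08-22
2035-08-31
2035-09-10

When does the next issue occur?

Intervals are 7, 8, 9, 10 days — an arithmetic progression with common difference 1.
Next gap: 11 days. 2035-09-10 + 11 days = 2035-09-21.

2035-09-21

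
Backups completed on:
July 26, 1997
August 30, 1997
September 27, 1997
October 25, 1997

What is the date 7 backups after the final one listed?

May 30, 1998

Every date is a Saturday; gaps 35, 28, 28 days.
Each is the last Saturday of its month (at least one falls on the 29th or later, ruling out '4th Saturday').
November 1997 ends with Saturday November 29, 1997.
Last Saturday of December 1997: December 27, 1997.
January 1998 ends with Saturday January 31, 1998.
Last Saturday of February 1998: February 28, 1998.
Last Saturday of March 1998: March 28, 1998.
Last Saturday of April 1998: April 25, 1998.
Last Saturday of May 1998: May 30, 1998.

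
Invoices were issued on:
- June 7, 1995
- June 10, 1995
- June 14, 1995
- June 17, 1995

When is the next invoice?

June 21, 1995

Every event lands on a Wednesday or Saturday (gaps cycle 3, 4, 3).
So the schedule is: every Wednesday and Saturday.
The following Wednesday is June 21, 1995.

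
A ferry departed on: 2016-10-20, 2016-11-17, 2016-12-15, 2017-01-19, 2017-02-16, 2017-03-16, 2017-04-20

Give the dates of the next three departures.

All dates are Thursdays, 28, 28, 35, 28, 28, 35 days apart.
Specifically, the 3rd Thursday of each month.
3rd Thursday of May 2017: 2017-05-18.
3rd Thursday of June 2017: 2017-06-15.
3rd Thursday of July 2017: 2017-07-20.

2017-05-18, 2017-06-15, 2017-07-20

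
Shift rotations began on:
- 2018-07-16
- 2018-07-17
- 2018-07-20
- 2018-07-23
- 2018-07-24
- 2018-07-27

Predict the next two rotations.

Every event lands on a Monday or Tuesday or Friday (gaps cycle 1, 3, 3, 1, 3).
So the schedule is: every Monday, Tuesday and Friday.
Next Monday: 2018-07-30.
The following Tuesday is 2018-07-31.

2018-07-30, 2018-07-31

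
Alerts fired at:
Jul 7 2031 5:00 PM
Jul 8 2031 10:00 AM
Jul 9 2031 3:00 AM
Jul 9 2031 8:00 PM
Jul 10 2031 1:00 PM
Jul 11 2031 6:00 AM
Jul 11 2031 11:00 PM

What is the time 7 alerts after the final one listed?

Jul 16 2031 10:00 PM

Spacing: 17, 17, 17, 17, 17, 17 h — constant 17 h.
Jul 11 2031 11:00 PM + 17 h = Jul 12 2031 4:00 PM.
Jul 12 2031 4:00 PM + 17 h = Jul 13 2031 9:00 AM.
Jul 13 2031 9:00 AM + 17 h = Jul 14 2031 2:00 AM.
Jul 14 2031 2:00 AM + 17 h = Jul 14 2031 7:00 PM.
Jul 14 2031 7:00 PM + 17 h = Jul 15 2031 12:00 PM.
Jul 15 2031 12:00 PM + 17 h = Jul 16 2031 5:00 AM.
Jul 16 2031 5:00 AM + 17 h = Jul 16 2031 10:00 PM.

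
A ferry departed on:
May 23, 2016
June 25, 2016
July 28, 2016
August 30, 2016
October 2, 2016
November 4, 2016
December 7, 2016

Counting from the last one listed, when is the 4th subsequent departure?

April 18, 2017

Gaps between consecutive events: 33, 33, 33, 33, 33, 33 days — a constant 33-day interval.
December 7, 2016 + 33 days = January 9, 2017.
January 9, 2017 + 33 days = February 11, 2017.
February 11, 2017 + 33 days = March 16, 2017.
March 16, 2017 + 33 days = April 18, 2017.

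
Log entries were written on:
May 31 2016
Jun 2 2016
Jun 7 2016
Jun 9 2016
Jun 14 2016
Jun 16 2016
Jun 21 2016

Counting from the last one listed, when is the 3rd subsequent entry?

Every event lands on a Tuesday or Thursday (gaps cycle 2, 5, 2, 5, 2, 5).
So the schedule is: every Tuesday and Thursday.
The following Thursday is Jun 23 2016.
The following Tuesday is Jun 28 2016.
The following Thursday is Jun 30 2016.

Jun 30 2016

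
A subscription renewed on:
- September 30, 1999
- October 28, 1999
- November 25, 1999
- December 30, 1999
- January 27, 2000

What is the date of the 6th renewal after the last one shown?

July 27, 2000

All Thursdays; the gaps (28, 28, 35, 28) vary with month length.
This is the last Thursday of each month.
February 2000 ends with Thursday February 24, 2000.
March 2000 ends with Thursday March 30, 2000.
April 2000 ends with Thursday April 27, 2000.
May 2000 ends with Thursday May 25, 2000.
Last Thursday of June 2000: June 29, 2000.
Last Thursday of July 2000: July 27, 2000.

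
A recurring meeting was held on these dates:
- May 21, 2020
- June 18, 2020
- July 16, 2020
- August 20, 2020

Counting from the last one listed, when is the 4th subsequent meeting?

These are Thursdays at 28- or 35-day spacing (28, 28, 35).
The pattern: 3rd Thursday of the month.
September 2020 — 3rd Thursday is September 17, 2020.
3rd Thursday of October 2020: October 15, 2020.
November 2020 — 3rd Thursday is November 19, 2020.
December 2020 — 3rd Thursday is December 17, 2020.

December 17, 2020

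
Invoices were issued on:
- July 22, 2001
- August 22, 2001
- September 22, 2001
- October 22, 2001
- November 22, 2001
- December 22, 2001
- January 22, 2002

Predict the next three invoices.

February 22, 2002; March 22, 2002; April 22, 2002

Each date is the 22nd; the gaps (31, 31, 30, 31, 30, 31) track the month lengths.
The rule is the 22nd of each month.
February 2002: February 22, 2002.
March 2002: March 22, 2002.
April 2002: April 22, 2002.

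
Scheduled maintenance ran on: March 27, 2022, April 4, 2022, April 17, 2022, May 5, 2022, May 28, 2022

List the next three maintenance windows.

Intervals are 8, 13, 18, 23 days — an arithmetic progression with common difference 5.
Next gap: 28 days. May 28, 2022 + 28 days = June 25, 2022.
Next gap: 33 days. June 25, 2022 + 33 days = July 28, 2022.
Next gap: 38 days. July 28, 2022 + 38 days = September 4, 2022.

June 25, 2022; July 28, 2022; September 4, 2022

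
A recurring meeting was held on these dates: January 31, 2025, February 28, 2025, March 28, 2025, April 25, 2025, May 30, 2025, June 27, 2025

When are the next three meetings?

These are Fridays with 28, 28, 28, 35, 28-day gaps.
Each is the final Friday of its month — January 31, 2025 is past the 28th, so '4th Friday' doesn't fit.
Last Friday of July 2025: July 25, 2025.
August 2025 ends with Friday August 29, 2025.
Last Friday of September 2025: September 26, 2025.

July 25, 2025; August 29, 2025; September 26, 2025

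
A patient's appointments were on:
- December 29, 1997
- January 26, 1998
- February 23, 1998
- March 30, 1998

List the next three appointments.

All Mondays; the gaps (28, 28, 35) vary with month length.
This is the last Monday of each month.
April 1998 ends with Monday April 27, 1998.
Last Monday of May 1998: May 25, 1998.
Last Monday of June 1998: June 29, 1998.

April 27, 1998; May 25, 1998; June 29, 1998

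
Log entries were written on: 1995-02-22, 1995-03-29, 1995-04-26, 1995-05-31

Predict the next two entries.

All Wednesdays; the gaps (35, 28, 35) vary with month length.
This is the last Wednesday of each month.
Last Wednesday of June 1995: 1995-06-28.
July 1995 ends with Wednesday 1995-07-26.

1995-06-28, 1995-07-26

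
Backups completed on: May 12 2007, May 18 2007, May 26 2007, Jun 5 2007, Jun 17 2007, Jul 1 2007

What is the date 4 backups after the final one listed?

Sep 15 2007

The spacing grows by 2 each time: 6, 8, 10, 12, 14 days.
Next gap: 16 days. Jul 1 2007 + 16 days = Jul 17 2007.
Next gap: 18 days. Jul 17 2007 + 18 days = Aug 4 2007.
Next gap: 20 days. Aug 4 2007 + 20 days = Aug 24 2007.
Next gap: 22 days. Aug 24 2007 + 22 days = Sep 15 2007.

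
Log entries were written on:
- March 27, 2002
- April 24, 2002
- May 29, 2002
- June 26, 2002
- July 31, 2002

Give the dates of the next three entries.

All Wednesdays; the gaps (28, 35, 28, 35) vary with month length.
This is the last Wednesday of each month.
Last Wednesday of August 2002: August 28, 2002.
September 2002 ends with Wednesday September 25, 2002.
Last Wednesday of October 2002: October 30, 2002.

August 28, 2002; September 25, 2002; October 30, 2002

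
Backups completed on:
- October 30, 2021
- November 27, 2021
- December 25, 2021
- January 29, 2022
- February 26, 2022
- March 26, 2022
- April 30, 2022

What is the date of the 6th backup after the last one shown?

All Saturdays; the gaps (28, 28, 35, 28, 28, 35) vary with month length.
This is the last Saturday of each month.
Last Saturday of May 2022: May 28, 2022.
June 2022 ends with Saturday June 25, 2022.
July 2022 ends with Saturday July 30, 2022.
Last Saturday of August 2022: August 27, 2022.
Last Saturday of September 2022: September 24, 2022.
October 2022 ends with Saturday October 29, 2022.

October 29, 2022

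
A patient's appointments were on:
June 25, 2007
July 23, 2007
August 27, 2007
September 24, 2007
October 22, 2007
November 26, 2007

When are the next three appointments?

December 24, 2007; January 28, 2008; February 25, 2008

These are Mondays at 28- or 35-day spacing (28, 35, 28, 28, 35).
The pattern: 4th Monday of the month.
4th Monday of December 2007: December 24, 2007.
January 2008 — 4th Monday is January 28, 2008.
February 2008 — 4th Monday is February 25, 2008.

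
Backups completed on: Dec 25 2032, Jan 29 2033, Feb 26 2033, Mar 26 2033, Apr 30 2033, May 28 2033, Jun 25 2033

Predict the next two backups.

Every date is a Saturday; gaps 35, 28, 28, 35, 28, 28 days.
Each is the last Saturday of its month (at least one falls on the 29th or later, ruling out '4th Saturday').
Last Saturday of July 2033: Jul 30 2033.
August 2033 ends with Saturday Aug 27 2033.

Jul 30 2033, Aug 27 2033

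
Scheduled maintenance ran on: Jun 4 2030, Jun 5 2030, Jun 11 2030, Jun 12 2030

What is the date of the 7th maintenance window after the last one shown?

Every event lands on a Tuesday or Wednesday (gaps cycle 1, 6, 1).
So the schedule is: every Tuesday and Wednesday.
Next Tuesday: Jun 18 2030.
Next Wednesday: Jun 19 2030.
Next Tuesday: Jun 25 2030.
Next Wednesday: Jun 26 2030.
Next Tuesday: Jul 2 2030.
The following Wednesday is Jul 3 2030.
Next Tuesday: Jul 9 2030.

Jul 9 2030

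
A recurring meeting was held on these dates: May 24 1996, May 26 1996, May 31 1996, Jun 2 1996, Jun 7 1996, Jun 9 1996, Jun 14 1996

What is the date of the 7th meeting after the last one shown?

Jul 7 1996

The gap pattern 2, 5, 2, 5, 2, 5 repeats every 2 events.
These are the Fridays and Sundays of each week.
The following Sunday is Jun 16 1996.
The following Friday is Jun 21 1996.
The following Sunday is Jun 23 1996.
The following Friday is Jun 28 1996.
The following Sunday is Jun 30 1996.
The following Friday is Jul 5 1996.
The following Sunday is Jul 7 1996.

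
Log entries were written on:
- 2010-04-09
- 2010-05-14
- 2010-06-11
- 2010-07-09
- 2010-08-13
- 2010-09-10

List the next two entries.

2010-10-08, 2010-11-12

Gaps: 35, 28, 28, 35, 28 days — a mix of 28 and 35. Every date is a Friday.
Each is the 2nd Friday of its month.
October 2010 — 2nd Friday is 2010-10-08.
2nd Friday of November 2010: 2010-11-12.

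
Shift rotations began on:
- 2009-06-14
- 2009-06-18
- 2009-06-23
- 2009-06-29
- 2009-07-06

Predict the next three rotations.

2009-07-14, 2009-07-23, 2009-08-02

Intervals are 4, 5, 6, 7 days — an arithmetic progression with common difference 1.
Next gap: 8 days. 2009-07-06 + 8 days = 2009-07-14.
Next gap: 9 days. 2009-07-14 + 9 days = 2009-07-23.
Next gap: 10 days. 2009-07-23 + 10 days = 2009-08-02.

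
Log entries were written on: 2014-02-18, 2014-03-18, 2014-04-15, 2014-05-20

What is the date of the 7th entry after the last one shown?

Gaps: 28, 28, 35 days — a mix of 28 and 35. Every date is a Tuesday.
Each is the 3rd Tuesday of its month.
3rd Tuesday of June 2014: 2014-06-17.
July 2014 — 3rd Tuesday is 2014-07-15.
3rd Tuesday of August 2014: 2014-08-19.
September 2014 — 3rd Tuesday is 2014-09-16.
October 2014 — 3rd Tuesday is 2014-10-21.
November 2014 — 3rd Tuesday is 2014-11-18.
3rd Tuesday of December 2014: 2014-12-16.

2014-12-16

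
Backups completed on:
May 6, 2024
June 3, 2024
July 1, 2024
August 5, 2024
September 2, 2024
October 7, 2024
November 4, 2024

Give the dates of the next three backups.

All dates are Mondays, 28, 28, 35, 28, 35, 28 days apart.
Specifically, the 1st Monday of each month.
December 2024 — 1st Monday is December 2, 2024.
1st Monday of January 2025: January 6, 2025.
1st Monday of February 2025: February 3, 2025.

December 2, 2024; January 6, 2025; February 3, 2025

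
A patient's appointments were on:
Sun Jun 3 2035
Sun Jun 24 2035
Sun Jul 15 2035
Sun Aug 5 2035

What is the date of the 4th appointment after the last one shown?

The spacing is 21, 21, 21 days — always 21 days.
Sun Aug 5 2035 + 21 days = Sun Aug 26 2035.
Sun Aug 26 2035 + 21 days = Sun Sep 16 2035.
Sun Sep 16 2035 + 21 days = Sun Oct 7 2035.
Sun Oct 7 2035 + 21 days = Sun Oct 28 2035.

Sun Oct 28 2035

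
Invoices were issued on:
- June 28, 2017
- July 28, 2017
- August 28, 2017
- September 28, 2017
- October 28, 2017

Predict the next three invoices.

Gaps: 30, 31, 31, 30 days — not constant. Every event is on the 28th of the month.
Pattern: the 28th of each month.
November 2017: November 28, 2017.
Next: December 2017 → December 28, 2017.
January 2018: January 28, 2018.

November 28, 2017; December 28, 2017; January 28, 2018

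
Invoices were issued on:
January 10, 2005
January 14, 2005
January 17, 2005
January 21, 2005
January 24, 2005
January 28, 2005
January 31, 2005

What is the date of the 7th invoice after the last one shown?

Every event lands on a Monday or Friday (gaps cycle 4, 3, 4, 3, 4, 3).
So the schedule is: every Monday and Friday.
The following Friday is February 4, 2005.
Next Monday: February 7, 2005.
Next Friday: February 11, 2005.
Next Monday: February 14, 2005.
Next Friday: February 18, 2005.
Next Monday: February 21, 2005.
The following Friday is February 25, 2005.

February 25, 2005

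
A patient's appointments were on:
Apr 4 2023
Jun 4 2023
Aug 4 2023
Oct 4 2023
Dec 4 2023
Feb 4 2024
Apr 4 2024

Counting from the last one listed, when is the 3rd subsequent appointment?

Oct 4 2024

Each date is the 4th; the gaps (61, 61, 61, 61, 62, 60) track the month lengths.
The rule is the 4th of every 2 months.
June 2024: Jun 4 2024.
Next: August 2024 → Aug 4 2024.
October 2024: Oct 4 2024.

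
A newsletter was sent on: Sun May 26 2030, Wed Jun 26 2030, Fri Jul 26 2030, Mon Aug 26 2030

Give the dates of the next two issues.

Each date is the 26th; the gaps (31, 30, 31) track the month lengths.
The rule is the 26th of each month.
September 2030: Thu Sep 26 2030.
October 2030: Sat Oct 26 2030.

Thu Sep 26 2030, Sat Oct 26 2030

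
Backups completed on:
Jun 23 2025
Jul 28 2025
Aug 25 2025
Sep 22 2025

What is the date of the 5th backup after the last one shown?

Feb 23 2026

All dates are Mondays, 35, 28, 28 days apart.
Specifically, the 4th Monday of each month.
October 2025 — 4th Monday is Oct 27 2025.
November 2025 — 4th Monday is Nov 24 2025.
December 2025 — 4th Monday is Dec 22 2025.
4th Monday of January 2026: Jan 26 2026.
4th Monday of February 2026: Feb 23 2026.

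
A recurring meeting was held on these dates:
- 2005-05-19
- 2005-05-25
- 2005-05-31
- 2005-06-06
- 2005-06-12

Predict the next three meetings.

The spacing is 6, 6, 6, 6 days — always 6 days.
2005-06-12 + 6 days = 2005-06-18.
2005-06-18 + 6 days = 2005-06-24.
2005-06-24 + 6 days = 2005-06-30.

2005-06-18, 2005-06-24, 2005-06-30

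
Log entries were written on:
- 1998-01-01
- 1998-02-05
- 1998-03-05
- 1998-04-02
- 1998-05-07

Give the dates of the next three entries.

All dates are Thursdays, 35, 28, 28, 35 days apart.
Specifically, the 1st Thursday of each month.
June 1998 — 1st Thursday is 1998-06-04.
1st Thursday of July 1998: 1998-07-02.
1st Thursday of August 1998: 1998-08-06.

1998-06-04, 1998-07-02, 1998-08-06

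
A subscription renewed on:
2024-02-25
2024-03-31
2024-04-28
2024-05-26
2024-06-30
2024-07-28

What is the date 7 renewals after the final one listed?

2025-02-23

These are Sundays with 35, 28, 28, 35, 28-day gaps.
Each is the final Sunday of its month — 2024-03-31 is past the 28th, so '4th Sunday' doesn't fit.
August 2024 ends with Sunday 2024-08-25.
September 2024 ends with Sunday 2024-09-29.
Last Sunday of October 2024: 2024-10-27.
November 2024 ends with Sunday 2024-11-24.
December 2024 ends with Sunday 2024-12-29.
January 2025 ends with Sunday 2025-01-26.
February 2025 ends with Sunday 2025-02-23.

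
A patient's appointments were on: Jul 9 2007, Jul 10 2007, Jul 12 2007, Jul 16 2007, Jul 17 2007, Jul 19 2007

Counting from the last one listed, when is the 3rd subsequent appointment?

The gap pattern 1, 2, 4, 1, 2 repeats every 3 events.
These are the Mondays, Tuesdays and Thursdays of each week.
The following Monday is Jul 23 2007.
The following Tuesday is Jul 24 2007.
The following Thursday is Jul 26 2007.

Jul 26 2007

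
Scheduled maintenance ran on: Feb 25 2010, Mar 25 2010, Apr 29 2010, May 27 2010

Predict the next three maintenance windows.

Every date is a Thursday; gaps 28, 35, 28 days.
Each is the last Thursday of its month (at least one falls on the 29th or later, ruling out '4th Thursday').
June 2010 ends with Thursday Jun 24 2010.
Last Thursday of July 2010: Jul 29 2010.
Last Thursday of August 2010: Aug 26 2010.

Jun 24 2010, Jul 29 2010, Aug 26 2010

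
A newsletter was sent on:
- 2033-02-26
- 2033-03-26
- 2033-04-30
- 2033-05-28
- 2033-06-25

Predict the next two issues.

2033-07-30, 2033-08-27

These are Saturdays with 28, 35, 28, 28-day gaps.
Each is the final Saturday of its month — 2033-04-30 is past the 28th, so '4th Saturday' doesn't fit.
Last Saturday of July 2033: 2033-07-30.
Last Saturday of August 2033: 2033-08-27.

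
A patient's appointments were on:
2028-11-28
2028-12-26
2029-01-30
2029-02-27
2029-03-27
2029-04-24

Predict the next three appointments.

2029-05-29, 2029-06-26, 2029-07-31

These are Tuesdays with 28, 35, 28, 28, 28-day gaps.
Each is the final Tuesday of its month — 2029-01-30 is past the 28th, so '4th Tuesday' doesn't fit.
May 2029 ends with Tuesday 2029-05-29.
June 2029 ends with Tuesday 2029-06-26.
July 2029 ends with Tuesday 2029-07-31.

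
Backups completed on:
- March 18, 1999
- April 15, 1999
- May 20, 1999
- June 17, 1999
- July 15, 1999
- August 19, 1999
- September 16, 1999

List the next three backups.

All dates are Thursdays, 28, 35, 28, 28, 35, 28 days apart.
Specifically, the 3rd Thursday of each month.
October 1999 — 3rd Thursday is October 21, 1999.
November 1999 — 3rd Thursday is November 18, 1999.
December 1999 — 3rd Thursday is December 16, 1999.

October 21, 1999; November 18, 1999; December 16, 1999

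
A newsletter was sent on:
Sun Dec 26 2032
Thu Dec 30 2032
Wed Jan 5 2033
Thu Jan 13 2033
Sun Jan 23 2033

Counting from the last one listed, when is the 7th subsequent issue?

Sun May 29 2033

The spacing grows by 2 each time: 4, 6, 8, 10 days.
Next gap: 12 days. Sun Jan 23 2033 + 12 days = Fri Feb 4 2033.
Next gap: 14 days. Fri Feb 4 2033 + 14 days = Fri Feb 18 2033.
Next gap: 16 days. Fri Feb 18 2033 + 16 days = Sun Mar 6 2033.
Next gap: 18 days. Sun Mar 6 2033 + 18 days = Thu Mar 24 2033.
Next gap: 20 days. Thu Mar 24 2033 + 20 days = Wed Apr 13 2033.
Next gap: 22 days. Wed Apr 13 2033 + 22 days = Thu May 5 2033.
Next gap: 24 days. Thu May 5 2033 + 24 days = Sun May 29 2033.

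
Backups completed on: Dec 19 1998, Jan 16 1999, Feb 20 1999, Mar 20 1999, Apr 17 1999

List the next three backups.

All dates are Saturdays, 28, 35, 28, 28 days apart.
Specifically, the 3rd Saturday of each month.
May 1999 — 3rd Saturday is May 15 1999.
June 1999 — 3rd Saturday is Jun 19 1999.
July 1999 — 3rd Saturday is Jul 17 1999.

May 15 1999, Jun 19 1999, Jul 17 1999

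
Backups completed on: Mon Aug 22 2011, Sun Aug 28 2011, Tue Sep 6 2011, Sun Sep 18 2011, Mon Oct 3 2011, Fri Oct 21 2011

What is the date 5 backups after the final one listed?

Sun Mar 4 2012

Intervals are 6, 9, 12, 15, 18 days — an arithmetic progression with common difference 3.
Next gap: 21 days. Fri Oct 21 2011 + 21 days = Fri Nov 11 2011.
Next gap: 24 days. Fri Nov 11 2011 + 24 days = Mon Dec 5 2011.
Next gap: 27 days. Mon Dec 5 2011 + 27 days = Sun Jan 1 2012.
Next gap: 30 days. Sun Jan 1 2012 + 30 days = Tue Jan 31 2012.
Next gap: 33 days. Tue Jan 31 2012 + 33 days = Sun Mar 4 2012.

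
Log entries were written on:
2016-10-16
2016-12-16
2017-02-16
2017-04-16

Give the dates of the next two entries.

The day-of-month is always 16 (61, 62, 59 days between events).
So this recurs on the 16th of every 2 months.
June 2017: 2017-06-16.
Next: August 2017 → 2017-08-16.

2017-06-16, 2017-08-16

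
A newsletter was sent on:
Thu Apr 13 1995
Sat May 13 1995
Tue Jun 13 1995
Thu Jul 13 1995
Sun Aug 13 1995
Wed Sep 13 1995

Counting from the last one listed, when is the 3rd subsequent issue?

Wed Dec 13 1995

Each date is the 13th; the gaps (30, 31, 30, 31, 31) track the month lengths.
The rule is the 13th of each month.
Next: October 1995 → Fri Oct 13 1995.
Next: November 1995 → Mon Nov 13 1995.
December 1995: Wed Dec 13 1995.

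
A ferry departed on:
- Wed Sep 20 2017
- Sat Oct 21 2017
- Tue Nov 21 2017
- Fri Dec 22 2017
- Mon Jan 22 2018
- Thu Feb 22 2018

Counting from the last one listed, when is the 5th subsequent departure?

Fri Jul 27 2018

Every event comes 31 days after the last (31, 31, 31, 31, 31).
Thu Feb 22 2018 + 31 days = Sun Mar 25 2018.
Sun Mar 25 2018 + 31 days = Wed Apr 25 2018.
Wed Apr 25 2018 + 31 days = Sat May 26 2018.
Sat May 26 2018 + 31 days = Tue Jun 26 2018.
Tue Jun 26 2018 + 31 days = Fri Jul 27 2018.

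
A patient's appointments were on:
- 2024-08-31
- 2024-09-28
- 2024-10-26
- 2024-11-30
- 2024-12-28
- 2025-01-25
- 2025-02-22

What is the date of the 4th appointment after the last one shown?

2025-06-28

Every date is a Saturday; gaps 28, 28, 35, 28, 28, 28 days.
Each is the last Saturday of its month (at least one falls on the 29th or later, ruling out '4th Saturday').
Last Saturday of March 2025: 2025-03-29.
April 2025 ends with Saturday 2025-04-26.
Last Saturday of May 2025: 2025-05-31.
June 2025 ends with Saturday 2025-06-28.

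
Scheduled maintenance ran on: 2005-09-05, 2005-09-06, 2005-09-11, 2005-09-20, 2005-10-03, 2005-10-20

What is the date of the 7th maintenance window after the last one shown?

Gaps: 1, 5, 9, 13, 17 days — each gap is 4 larger than the previous one.
Next gap: 21 days. 2005-10-20 + 21 days = 2005-11-10.
Next gap: 25 days. 2005-11-10 + 25 days = 2005-12-05.
Next gap: 29 days. 2005-12-05 + 29 days = 2006-01-03.
Next gap: 33 days. 2006-01-03 + 33 days = 2006-02-05.
Next gap: 37 days. 2006-02-05 + 37 days = 2006-03-14.
Next gap: 41 days. 2006-03-14 + 41 days = 2006-04-24.
Next gap: 45 days. 2006-04-24 + 45 days = 2006-06-08.

2006-06-08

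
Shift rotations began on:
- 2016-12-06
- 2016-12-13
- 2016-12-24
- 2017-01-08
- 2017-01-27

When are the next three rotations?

The spacing grows by 4 each time: 7, 11, 15, 19 days.
Next gap: 23 days. 2017-01-27 + 23 days = 2017-02-19.
Next gap: 27 days. 2017-02-19 + 27 days = 2017-03-18.
Next gap: 31 days. 2017-03-18 + 31 days = 2017-04-18.

2017-02-19, 2017-03-18, 2017-04-18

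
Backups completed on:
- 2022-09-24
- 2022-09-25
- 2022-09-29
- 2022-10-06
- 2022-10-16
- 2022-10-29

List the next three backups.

Gaps: 1, 4, 7, 10, 13 days — each gap is 3 larger than the previous one.
Next gap: 16 days. 2022-10-29 + 16 days = 2022-11-14.
Next gap: 19 days. 2022-11-14 + 19 days = 2022-12-03.
Next gap: 22 days. 2022-12-03 + 22 days = 2022-12-25.

2022-11-14, 2022-12-03, 2022-12-25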